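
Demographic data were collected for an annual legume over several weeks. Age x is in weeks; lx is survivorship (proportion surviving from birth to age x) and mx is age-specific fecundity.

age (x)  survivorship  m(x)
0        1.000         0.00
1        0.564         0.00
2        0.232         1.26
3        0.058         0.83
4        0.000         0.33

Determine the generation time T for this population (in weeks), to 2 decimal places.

lx·mx: 0, 0, 0.29232, 0.04814, 0 → R0 = 0.34046
x·lx·mx: 0, 0, 0.58464, 0.14442, 0 → Σ = 0.72906
T = 0.72906 / 0.34046 = 2.141397… → 2.14

2.14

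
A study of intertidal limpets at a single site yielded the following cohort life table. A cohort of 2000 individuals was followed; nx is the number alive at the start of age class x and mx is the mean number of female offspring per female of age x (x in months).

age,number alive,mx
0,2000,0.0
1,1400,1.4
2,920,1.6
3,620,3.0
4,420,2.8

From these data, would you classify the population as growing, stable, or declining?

growing

lx = nx/n0 = nx/2000: 1, 0.7, 0.46, 0.31, 0.21
R0 = Σ lx·mx = 0 + 0.98 + 0.736 + 0.93 + 0.588 = 3.234
R0 > 1, so the population is growing.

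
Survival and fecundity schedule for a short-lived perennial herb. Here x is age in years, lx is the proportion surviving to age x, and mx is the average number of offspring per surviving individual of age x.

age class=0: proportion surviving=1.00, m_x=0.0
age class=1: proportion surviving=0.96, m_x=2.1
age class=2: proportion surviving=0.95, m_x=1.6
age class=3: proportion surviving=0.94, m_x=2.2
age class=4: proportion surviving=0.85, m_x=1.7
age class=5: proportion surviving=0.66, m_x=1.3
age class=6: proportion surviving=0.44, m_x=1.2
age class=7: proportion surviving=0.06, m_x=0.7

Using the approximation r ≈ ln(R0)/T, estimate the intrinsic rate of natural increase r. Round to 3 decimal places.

R0 = Σ lx·mx = 0 + 2.016 + 1.52 + 2.068 + 1.445 + 0.858 + 0.528 + 0.042 = 8.477
Σ x·lx·mx = 24.792; T = 24.792/8.477 = 2.92462…
r ≈ ln(R0)/T = ln(8.477)/2.92462… = 0.73082… → 0.731

0.731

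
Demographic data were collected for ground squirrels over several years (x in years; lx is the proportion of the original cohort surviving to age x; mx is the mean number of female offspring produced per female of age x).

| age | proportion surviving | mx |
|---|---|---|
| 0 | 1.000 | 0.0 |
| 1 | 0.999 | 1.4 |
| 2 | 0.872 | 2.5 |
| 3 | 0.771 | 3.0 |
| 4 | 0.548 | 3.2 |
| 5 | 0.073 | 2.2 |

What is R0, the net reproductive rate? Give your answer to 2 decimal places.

lx·mx by age: 0, 1.3986, 2.18, 2.313, 1.7536, 0.1606
R0 = Σ lx·mx = 7.8058 → 7.81

7.81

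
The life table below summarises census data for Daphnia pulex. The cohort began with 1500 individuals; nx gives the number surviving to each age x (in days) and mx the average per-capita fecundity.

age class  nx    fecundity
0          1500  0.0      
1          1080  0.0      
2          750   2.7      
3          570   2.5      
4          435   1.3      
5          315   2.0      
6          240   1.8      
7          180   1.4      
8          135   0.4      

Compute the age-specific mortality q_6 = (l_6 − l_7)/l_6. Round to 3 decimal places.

0.250

lx = nx/n0 = nx/1500: 1, 0.72, 0.5, 0.38, 0.29, 0.21, 0.16, 0.12, 0.09
q_6 = (l_6 − l_7) / l_6 = (0.16 − 0.12) / 0.16
     = 0.04 / 0.16 = 0.25 → 0.250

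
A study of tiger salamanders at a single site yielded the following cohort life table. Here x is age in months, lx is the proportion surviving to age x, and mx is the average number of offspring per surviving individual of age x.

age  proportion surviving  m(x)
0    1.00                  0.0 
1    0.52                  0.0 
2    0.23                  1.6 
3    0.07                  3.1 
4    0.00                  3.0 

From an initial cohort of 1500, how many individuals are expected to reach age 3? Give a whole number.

Expected survivors = N0 · l_3 = 1500 × 0.07 = 105 → 105

105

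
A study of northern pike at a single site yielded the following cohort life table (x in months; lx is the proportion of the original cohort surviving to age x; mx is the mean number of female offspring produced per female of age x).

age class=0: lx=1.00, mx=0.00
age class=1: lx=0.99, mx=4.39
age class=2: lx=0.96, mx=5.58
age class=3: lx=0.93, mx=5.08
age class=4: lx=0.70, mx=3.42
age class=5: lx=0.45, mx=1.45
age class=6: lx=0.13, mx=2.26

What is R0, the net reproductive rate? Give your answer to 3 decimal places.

17.768

lx·mx by age: 0, 4.3461, 5.3568, 4.7244, 2.394, 0.6525, 0.2938
R0 = Σ lx·mx = 17.7676 → 17.768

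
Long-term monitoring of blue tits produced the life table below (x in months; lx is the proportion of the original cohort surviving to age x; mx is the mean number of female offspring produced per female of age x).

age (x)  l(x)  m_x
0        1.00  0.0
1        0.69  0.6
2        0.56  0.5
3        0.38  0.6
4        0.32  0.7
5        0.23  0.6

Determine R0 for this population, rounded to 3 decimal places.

1.284

lx·mx by age: 0, 0.414, 0.28, 0.228, 0.224, 0.138
R0 = Σ lx·mx = 1.284 → 1.284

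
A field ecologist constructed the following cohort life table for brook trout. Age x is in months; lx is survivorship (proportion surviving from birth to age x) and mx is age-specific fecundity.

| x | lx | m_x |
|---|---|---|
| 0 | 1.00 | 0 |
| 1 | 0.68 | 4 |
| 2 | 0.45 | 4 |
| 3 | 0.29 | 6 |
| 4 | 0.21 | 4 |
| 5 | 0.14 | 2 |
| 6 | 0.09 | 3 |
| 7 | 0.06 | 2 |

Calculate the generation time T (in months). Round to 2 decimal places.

lx·mx: 0, 2.72, 1.8, 1.74, 0.84, 0.28, 0.27, 0.12 → R0 = 7.77
x·lx·mx: 0, 2.72, 3.6, 5.22, 3.36, 1.4, 1.62, 0.84 → Σ = 18.76
T = 18.76 / 7.77 = 2.414414… → 2.41

2.41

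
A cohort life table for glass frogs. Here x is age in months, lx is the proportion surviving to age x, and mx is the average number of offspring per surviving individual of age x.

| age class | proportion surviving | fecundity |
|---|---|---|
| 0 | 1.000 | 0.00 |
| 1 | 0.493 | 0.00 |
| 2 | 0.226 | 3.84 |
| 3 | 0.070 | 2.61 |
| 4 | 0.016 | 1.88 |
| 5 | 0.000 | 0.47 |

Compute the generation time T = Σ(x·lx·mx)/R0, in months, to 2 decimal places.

lx·mx: 0, 0, 0.86784, 0.1827, 0.03008, 0 → R0 = 1.08062
x·lx·mx: 0, 0, 1.73568, 0.5481, 0.12032, 0 → Σ = 2.4041
T = 2.4041 / 1.08062 = 2.224741… → 2.22

2.22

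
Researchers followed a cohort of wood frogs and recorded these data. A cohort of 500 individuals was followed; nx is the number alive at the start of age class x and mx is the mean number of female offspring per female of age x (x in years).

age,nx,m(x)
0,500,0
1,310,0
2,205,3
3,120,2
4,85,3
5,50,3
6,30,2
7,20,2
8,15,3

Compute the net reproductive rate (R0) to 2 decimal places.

2.81

lx = nx/n0 = nx/500: 1, 0.62, 0.41, 0.24, 0.17, 0.1, 0.06, 0.04, 0.03
lx·mx by age: 0, 0, 1.23, 0.48, 0.51, 0.3, 0.12, 0.08, 0.09
R0 = Σ lx·mx = 2.81 → 2.81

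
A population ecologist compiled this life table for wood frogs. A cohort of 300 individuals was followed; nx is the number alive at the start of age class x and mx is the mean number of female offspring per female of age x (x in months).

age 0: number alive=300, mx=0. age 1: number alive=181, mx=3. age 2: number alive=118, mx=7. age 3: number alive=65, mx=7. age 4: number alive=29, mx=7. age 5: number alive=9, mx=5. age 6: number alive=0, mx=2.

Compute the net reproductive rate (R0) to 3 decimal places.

lx = nx/n0 = nx/300: 1, 0.60333…, 0.39333…, 0.21667…, 0.09667…, 0.03, 0
lx·mx by age: 0, 1.81…, 2.753333…, 1.516667…, 0.676667…, 0.15, 0
R0 = Σ lx·mx = 6.906667… → 6.907

6.907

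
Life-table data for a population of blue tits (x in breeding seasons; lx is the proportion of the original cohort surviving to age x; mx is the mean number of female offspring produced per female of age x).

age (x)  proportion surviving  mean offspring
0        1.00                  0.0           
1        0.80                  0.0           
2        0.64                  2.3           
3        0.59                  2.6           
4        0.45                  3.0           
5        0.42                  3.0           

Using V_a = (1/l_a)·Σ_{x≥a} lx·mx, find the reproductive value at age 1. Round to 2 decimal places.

7.02

lx·mx for x ≥ 1: 0, 1.472, 1.534, 1.35, 1.26 → sum = 5.616
V_1 = 5.616 / l_1 = 5.616 / 0.8 = 7.02 → 7.02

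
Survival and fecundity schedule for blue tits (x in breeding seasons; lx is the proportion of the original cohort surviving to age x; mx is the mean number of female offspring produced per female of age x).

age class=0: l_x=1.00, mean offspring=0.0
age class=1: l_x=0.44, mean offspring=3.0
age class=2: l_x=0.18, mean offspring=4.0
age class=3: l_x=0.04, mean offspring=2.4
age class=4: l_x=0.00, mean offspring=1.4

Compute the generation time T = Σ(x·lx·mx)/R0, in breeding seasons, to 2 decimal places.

lx·mx: 0, 1.32, 0.72, 0.096, 0 → R0 = 2.136
x·lx·mx: 0, 1.32, 1.44, 0.288, 0 → Σ = 3.048
T = 3.048 / 2.136 = 1.426966… → 1.43

1.43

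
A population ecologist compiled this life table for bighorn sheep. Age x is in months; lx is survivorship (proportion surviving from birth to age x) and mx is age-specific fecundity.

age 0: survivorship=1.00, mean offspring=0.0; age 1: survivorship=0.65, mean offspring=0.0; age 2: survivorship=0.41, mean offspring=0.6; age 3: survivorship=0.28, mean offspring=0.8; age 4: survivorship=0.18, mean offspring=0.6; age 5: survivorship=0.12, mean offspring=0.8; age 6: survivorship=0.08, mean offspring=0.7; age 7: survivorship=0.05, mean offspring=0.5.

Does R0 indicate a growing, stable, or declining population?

R0 = Σ lx·mx = 0 + 0 + 0.246 + 0.224 + 0.108 + 0.096 + 0.056 + 0.025 = 0.755
R0 < 1, so the population is declining.

declining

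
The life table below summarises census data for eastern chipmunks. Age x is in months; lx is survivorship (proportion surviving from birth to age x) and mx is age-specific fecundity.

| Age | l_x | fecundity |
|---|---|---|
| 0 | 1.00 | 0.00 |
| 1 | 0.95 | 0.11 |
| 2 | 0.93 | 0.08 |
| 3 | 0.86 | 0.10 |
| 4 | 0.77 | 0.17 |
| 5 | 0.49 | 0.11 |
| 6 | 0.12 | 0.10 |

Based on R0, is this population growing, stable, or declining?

R0 = Σ lx·mx = 0 + 0.1045 + 0.0744 + 0.086 + 0.1309 + 0.0539 + 0.012 = 0.4617
R0 < 1, so the population is declining.

declining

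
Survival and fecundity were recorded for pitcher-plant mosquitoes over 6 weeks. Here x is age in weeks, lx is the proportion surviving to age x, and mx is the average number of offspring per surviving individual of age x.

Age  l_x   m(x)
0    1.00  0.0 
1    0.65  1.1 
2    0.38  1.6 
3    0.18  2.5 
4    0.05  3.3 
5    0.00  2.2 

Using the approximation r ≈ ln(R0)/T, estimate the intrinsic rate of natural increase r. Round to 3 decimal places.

0.325

R0 = Σ lx·mx = 0 + 0.715 + 0.608 + 0.45 + 0.165 + 0 = 1.938
Σ x·lx·mx = 3.941; T = 3.941/1.938 = 2.03354…
r ≈ ln(R0)/T = ln(1.938)/2.03354… = 0.32537… → 0.325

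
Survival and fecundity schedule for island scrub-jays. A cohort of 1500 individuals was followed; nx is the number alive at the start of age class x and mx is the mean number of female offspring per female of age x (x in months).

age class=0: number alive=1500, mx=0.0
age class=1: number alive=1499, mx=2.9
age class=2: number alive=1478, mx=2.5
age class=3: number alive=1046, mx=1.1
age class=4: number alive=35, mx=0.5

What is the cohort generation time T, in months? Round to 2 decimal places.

1.66

lx = nx/n0 = nx/1500: 1, 0.99933…, 0.98533…, 0.69733…, 0.02333…
lx·mx: 0, 2.898067…, 2.463333…, 0.767067…, 0.011667… → R0 = 6.140133…
x·lx·mx: 0, 2.898067…, 4.926667…, 2.3012…, 0.046667… → Σ = 10.1726…
T = 10.1726… / 6.140133… = 1.656739… → 1.66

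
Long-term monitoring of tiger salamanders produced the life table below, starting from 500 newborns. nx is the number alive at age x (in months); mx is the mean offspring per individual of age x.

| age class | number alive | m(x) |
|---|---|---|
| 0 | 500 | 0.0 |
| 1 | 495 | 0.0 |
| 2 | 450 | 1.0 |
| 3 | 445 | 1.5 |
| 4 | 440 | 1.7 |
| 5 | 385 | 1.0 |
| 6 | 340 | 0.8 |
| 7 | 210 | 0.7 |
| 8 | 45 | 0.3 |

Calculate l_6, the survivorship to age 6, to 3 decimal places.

0.680

l_6 = n_6/n_0 = 340/500 = 0.68 → 0.680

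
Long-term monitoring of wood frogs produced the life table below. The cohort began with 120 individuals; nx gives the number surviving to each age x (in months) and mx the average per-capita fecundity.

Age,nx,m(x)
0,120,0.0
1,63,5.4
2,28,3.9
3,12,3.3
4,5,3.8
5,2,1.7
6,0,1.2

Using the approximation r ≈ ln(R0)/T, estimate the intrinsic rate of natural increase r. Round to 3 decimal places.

0.962

lx = nx/n0 = nx/120: 1, 0.525, 0.23333…, 0.1, 0.04167…, 0.01667…, 0
R0 = Σ lx·mx = 0 + 2.835 + 0.91… + 0.33 + 0.15833… + 0.02833… + 0 = 4.261667…
Σ x·lx·mx = 6.42…; T = 6.42…/4.261667… = 1.50645…
r ≈ ln(R0)/T = ln(4.261667…)/1.50645… = 0.9623… → 0.962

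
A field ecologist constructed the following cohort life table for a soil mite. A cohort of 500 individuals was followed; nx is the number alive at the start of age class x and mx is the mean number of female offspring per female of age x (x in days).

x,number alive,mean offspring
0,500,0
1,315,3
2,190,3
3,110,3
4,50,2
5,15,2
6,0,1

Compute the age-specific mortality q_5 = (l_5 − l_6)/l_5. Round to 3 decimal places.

lx = nx/n0 = nx/500: 1, 0.63, 0.38, 0.22, 0.1, 0.03, 0
q_5 = (l_5 − l_6) / l_5 = (0.03 − 0) / 0.03
     = 0.03 / 0.03 = 1 → 1.000

1.000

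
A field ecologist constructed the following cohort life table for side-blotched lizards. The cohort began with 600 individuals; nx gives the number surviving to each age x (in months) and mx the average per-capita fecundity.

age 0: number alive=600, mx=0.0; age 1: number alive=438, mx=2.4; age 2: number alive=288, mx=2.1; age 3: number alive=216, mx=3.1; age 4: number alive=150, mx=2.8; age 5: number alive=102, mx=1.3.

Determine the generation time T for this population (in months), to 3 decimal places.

2.297

lx = nx/n0 = nx/600: 1, 0.73, 0.48, 0.36, 0.25, 0.17
lx·mx: 0, 1.752, 1.008, 1.116, 0.7, 0.221 → R0 = 4.797
x·lx·mx: 0, 1.752, 2.016, 3.348, 2.8, 1.105 → Σ = 11.021
T = 11.021 / 4.797 = 2.297478… → 2.297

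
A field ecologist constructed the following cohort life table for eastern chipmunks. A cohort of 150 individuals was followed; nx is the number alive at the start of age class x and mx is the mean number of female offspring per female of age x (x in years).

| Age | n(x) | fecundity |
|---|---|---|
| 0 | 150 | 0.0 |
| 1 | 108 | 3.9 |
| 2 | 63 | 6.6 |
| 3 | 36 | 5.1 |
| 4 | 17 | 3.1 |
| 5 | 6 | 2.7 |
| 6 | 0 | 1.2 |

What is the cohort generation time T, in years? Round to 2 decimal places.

lx = nx/n0 = nx/150: 1, 0.72, 0.42, 0.24, 0.11333…, 0.04, 0
lx·mx: 0, 2.808, 2.772, 1.224, 0.351333…, 0.108, 0 → R0 = 7.263333…
x·lx·mx: 0, 2.808, 5.544, 3.672, 1.405333…, 0.54, 0 → Σ = 13.969333…
T = 13.969333… / 7.263333… = 1.923268… → 1.92

1.92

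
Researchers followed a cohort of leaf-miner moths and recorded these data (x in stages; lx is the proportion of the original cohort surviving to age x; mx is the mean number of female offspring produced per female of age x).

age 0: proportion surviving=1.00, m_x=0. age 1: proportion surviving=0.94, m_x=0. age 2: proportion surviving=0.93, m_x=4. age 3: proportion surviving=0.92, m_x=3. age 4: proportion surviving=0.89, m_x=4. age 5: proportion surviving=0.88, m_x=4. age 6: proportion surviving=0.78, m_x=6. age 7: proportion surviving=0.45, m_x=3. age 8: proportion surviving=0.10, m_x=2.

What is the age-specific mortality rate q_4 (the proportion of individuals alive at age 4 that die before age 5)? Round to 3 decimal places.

q_4 = (l_4 − l_5) / l_4 = (0.89 − 0.88) / 0.89
     = 0.01 / 0.89 = 0.011236… → 0.011

0.011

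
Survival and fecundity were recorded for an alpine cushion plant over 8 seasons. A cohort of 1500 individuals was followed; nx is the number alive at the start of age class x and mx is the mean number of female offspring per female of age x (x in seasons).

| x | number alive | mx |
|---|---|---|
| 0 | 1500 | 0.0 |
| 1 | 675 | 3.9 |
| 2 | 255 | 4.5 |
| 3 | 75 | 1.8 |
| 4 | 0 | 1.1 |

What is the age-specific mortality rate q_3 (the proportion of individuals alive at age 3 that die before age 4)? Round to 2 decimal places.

1.00

lx = nx/n0 = nx/1500: 1, 0.45, 0.17, 0.05, 0
q_3 = (l_3 − l_4) / l_3 = (0.05 − 0) / 0.05
     = 0.05 / 0.05 = 1 → 1.00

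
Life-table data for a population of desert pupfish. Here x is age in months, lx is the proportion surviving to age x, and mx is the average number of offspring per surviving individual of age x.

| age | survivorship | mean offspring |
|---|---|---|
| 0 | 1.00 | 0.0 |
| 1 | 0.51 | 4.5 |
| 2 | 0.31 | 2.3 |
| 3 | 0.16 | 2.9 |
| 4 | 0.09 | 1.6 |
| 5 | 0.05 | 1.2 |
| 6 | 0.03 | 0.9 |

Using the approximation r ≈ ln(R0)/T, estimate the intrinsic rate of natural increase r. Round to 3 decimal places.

0.788

R0 = Σ lx·mx = 0 + 2.295 + 0.713 + 0.464 + 0.144 + 0.06 + 0.027 = 3.703
Σ x·lx·mx = 6.151; T = 6.151/3.703 = 1.66109…
r ≈ ln(R0)/T = ln(3.703)/1.66109… = 0.78813… → 0.788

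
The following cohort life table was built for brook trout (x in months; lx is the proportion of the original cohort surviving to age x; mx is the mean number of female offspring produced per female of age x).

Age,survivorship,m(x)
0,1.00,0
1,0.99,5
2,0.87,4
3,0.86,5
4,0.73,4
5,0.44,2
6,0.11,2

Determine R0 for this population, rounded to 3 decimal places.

lx·mx by age: 0, 4.95, 3.48, 4.3, 2.92, 0.88, 0.22
R0 = Σ lx·mx = 16.75 → 16.750

16.750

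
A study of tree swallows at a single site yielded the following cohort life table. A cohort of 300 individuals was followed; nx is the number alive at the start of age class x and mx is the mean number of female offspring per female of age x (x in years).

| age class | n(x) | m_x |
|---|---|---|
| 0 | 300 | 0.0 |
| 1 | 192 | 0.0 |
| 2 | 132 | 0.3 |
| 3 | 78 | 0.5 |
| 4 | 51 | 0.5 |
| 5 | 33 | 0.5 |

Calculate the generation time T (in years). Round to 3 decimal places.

3.157

lx = nx/n0 = nx/300: 1, 0.64, 0.44, 0.26, 0.17, 0.11
lx·mx: 0, 0, 0.132, 0.13, 0.085, 0.055 → R0 = 0.402
x·lx·mx: 0, 0, 0.264, 0.39, 0.34, 0.275 → Σ = 1.269
T = 1.269 / 0.402 = 3.156716… → 3.157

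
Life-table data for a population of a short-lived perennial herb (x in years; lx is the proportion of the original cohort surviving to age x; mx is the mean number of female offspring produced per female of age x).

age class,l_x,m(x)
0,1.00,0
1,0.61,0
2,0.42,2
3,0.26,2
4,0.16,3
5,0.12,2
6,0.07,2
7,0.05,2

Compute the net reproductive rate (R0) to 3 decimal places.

2.320

lx·mx by age: 0, 0, 0.84, 0.52, 0.48, 0.24, 0.14, 0.1
R0 = Σ lx·mx = 2.32 → 2.320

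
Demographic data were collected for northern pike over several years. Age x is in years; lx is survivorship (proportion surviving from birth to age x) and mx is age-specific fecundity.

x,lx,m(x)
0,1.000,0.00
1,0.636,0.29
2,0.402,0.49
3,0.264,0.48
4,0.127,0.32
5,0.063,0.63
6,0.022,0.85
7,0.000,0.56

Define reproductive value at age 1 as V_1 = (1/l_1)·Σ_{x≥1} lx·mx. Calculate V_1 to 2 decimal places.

0.95

lx·mx for x ≥ 1: 0.18444, 0.19698, 0.12672, 0.04064, 0.03969, 0.0187, 0 → sum = 0.60717
V_1 = 0.60717 / l_1 = 0.60717 / 0.636 = 0.95467… → 0.95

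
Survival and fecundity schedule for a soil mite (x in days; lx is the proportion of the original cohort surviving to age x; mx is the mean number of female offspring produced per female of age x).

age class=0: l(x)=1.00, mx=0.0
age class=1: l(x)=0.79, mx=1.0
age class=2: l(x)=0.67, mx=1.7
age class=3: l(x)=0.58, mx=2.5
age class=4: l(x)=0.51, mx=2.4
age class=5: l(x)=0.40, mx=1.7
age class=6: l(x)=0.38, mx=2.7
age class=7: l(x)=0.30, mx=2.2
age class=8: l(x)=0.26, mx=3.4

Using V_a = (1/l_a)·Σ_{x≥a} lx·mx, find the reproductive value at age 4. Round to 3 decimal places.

lx·mx for x ≥ 4: 1.224, 0.68, 1.026, 0.66, 0.884 → sum = 4.474
V_4 = 4.474 / l_4 = 4.474 / 0.51 = 8.772549… → 8.773

8.773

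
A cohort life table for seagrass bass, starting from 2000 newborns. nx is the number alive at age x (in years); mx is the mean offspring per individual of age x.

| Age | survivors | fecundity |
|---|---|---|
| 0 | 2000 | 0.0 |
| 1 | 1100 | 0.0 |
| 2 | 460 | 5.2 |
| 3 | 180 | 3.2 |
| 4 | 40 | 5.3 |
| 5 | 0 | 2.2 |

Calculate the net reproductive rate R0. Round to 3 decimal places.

lx = nx/n0 = nx/2000: 1, 0.55, 0.23, 0.09, 0.02, 0
lx·mx by age: 0, 0, 1.196, 0.288, 0.106, 0
R0 = Σ lx·mx = 1.59 → 1.590

1.590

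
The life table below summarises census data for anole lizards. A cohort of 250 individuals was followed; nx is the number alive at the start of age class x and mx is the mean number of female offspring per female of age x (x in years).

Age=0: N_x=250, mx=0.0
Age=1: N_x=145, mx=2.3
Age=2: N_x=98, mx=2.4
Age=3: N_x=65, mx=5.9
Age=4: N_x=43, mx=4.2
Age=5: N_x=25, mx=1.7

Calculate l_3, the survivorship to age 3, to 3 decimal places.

l_3 = n_3/n_0 = 65/250 = 0.26 → 0.260

0.260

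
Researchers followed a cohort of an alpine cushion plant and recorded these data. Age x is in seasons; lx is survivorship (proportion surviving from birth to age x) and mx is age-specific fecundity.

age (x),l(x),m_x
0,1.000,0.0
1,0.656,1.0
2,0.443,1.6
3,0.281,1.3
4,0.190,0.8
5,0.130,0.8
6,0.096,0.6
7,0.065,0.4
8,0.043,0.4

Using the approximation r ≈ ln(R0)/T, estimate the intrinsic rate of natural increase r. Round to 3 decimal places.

R0 = Σ lx·mx = 0 + 0.656 + 0.7088 + 0.3653 + 0.152 + 0.104 + 0.0576 + 0.026 + 0.0172 = 2.0869
Σ x·lx·mx = 4.9627; T = 4.9627/2.0869 = 2.37802…
r ≈ ln(R0)/T = ln(2.0869)/2.37802… = 0.30937… → 0.309

0.309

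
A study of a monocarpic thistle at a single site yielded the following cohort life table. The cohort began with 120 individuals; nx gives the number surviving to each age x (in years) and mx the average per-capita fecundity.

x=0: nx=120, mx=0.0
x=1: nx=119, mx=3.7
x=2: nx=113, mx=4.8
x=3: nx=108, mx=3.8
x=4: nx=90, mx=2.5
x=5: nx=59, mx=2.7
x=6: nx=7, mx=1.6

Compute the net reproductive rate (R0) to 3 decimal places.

14.905

lx = nx/n0 = nx/120: 1, 0.99167…, 0.94167…, 0.9, 0.75, 0.49167…, 0.05833…
lx·mx by age: 0, 3.669167…, 4.52…, 3.42, 1.875, 1.3275…, 0.093333…
R0 = Σ lx·mx = 14.905… → 14.905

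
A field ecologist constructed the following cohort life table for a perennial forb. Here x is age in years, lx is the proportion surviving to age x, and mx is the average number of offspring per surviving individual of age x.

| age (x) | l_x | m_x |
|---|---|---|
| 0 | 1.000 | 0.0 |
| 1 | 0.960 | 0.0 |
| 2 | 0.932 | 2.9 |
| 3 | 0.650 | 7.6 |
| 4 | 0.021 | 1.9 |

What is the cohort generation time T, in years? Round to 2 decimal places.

lx·mx: 0, 0, 2.7028, 4.94, 0.0399 → R0 = 7.6827
x·lx·mx: 0, 0, 5.4056, 14.82, 0.1596 → Σ = 20.3852
T = 20.3852 / 7.6827 = 2.65339… → 2.65

2.65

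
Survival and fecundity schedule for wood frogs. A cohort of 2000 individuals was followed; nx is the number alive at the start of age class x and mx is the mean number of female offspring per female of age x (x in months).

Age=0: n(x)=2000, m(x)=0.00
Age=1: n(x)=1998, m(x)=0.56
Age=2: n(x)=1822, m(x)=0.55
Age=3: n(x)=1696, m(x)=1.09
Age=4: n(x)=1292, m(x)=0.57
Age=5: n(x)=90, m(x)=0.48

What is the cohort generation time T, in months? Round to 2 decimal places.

2.49

lx = nx/n0 = nx/2000: 1, 0.999, 0.911, 0.848, 0.646, 0.045
lx·mx: 0, 0.55944, 0.50105, 0.92432, 0.36822, 0.0216 → R0 = 2.37463
x·lx·mx: 0, 0.55944, 1.0021, 2.77296, 1.47288, 0.108 → Σ = 5.91538
T = 5.91538 / 2.37463 = 2.491074… → 2.49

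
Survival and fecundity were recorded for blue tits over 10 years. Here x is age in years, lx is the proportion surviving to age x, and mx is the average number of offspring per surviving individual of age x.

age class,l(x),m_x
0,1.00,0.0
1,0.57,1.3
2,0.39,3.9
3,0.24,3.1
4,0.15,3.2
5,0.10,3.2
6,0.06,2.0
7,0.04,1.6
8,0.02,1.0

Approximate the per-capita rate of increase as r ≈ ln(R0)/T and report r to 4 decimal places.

0.5127

R0 = Σ lx·mx = 0 + 0.741 + 1.521 + 0.744 + 0.48 + 0.32 + 0.12 + 0.064 + 0.02 = 4.01
Σ x·lx·mx = 10.863; T = 10.863/4.01 = 2.70898…
r ≈ ln(R0)/T = ln(4.01)/2.70898… = 0.512663… → 0.5127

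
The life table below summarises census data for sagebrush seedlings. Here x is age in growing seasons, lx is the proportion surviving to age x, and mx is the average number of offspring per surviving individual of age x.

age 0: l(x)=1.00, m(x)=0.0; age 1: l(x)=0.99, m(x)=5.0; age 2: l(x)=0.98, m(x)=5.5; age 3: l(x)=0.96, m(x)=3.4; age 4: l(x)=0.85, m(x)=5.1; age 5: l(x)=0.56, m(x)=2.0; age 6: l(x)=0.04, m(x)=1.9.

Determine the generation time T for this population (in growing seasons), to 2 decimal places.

2.56

lx·mx: 0, 4.95, 5.39, 3.264, 4.335, 1.12, 0.076 → R0 = 19.135
x·lx·mx: 0, 4.95, 10.78, 9.792, 17.34, 5.6, 0.456 → Σ = 48.918
T = 48.918 / 19.135 = 2.556467… → 2.56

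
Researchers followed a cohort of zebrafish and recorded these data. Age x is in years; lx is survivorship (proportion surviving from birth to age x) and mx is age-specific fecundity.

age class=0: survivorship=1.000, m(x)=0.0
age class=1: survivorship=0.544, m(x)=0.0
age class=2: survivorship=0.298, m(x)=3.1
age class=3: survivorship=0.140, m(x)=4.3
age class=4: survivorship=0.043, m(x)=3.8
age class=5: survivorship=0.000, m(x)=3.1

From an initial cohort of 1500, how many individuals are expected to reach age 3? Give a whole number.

210

Expected survivors = N0 · l_3 = 1500 × 0.140 = 210 → 210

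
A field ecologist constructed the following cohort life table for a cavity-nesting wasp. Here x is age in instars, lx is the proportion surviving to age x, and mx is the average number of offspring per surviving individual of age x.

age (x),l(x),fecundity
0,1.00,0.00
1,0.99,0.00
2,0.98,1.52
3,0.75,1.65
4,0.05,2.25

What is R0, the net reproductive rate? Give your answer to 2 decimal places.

lx·mx by age: 0, 0, 1.4896, 1.2375, 0.1125
R0 = Σ lx·mx = 2.8396 → 2.84

2.84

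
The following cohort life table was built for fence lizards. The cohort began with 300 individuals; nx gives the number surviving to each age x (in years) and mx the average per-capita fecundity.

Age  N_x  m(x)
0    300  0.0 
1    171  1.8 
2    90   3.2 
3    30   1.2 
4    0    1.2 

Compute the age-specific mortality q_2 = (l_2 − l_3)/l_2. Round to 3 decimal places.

lx = nx/n0 = nx/300: 1, 0.57, 0.3, 0.1, 0
q_2 = (l_2 − l_3) / l_2 = (0.3 − 0.1) / 0.3
     = 0.2 / 0.3 = 0.666667… → 0.667

0.667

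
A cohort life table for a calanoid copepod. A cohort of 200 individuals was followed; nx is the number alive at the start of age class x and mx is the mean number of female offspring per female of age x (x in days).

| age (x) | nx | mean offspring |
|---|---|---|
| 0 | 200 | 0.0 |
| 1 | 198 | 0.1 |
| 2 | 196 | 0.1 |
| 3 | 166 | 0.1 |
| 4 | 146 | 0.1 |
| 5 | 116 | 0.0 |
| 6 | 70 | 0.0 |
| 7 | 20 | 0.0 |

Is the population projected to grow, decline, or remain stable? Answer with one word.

declining

lx = nx/n0 = nx/200: 1, 0.99, 0.98, 0.83, 0.73, 0.58, 0.35, 0.1
R0 = Σ lx·mx = 0 + 0.099 + 0.098 + 0.083 + 0.073 + 0 + 0 + 0 = 0.353
R0 < 1, so the population is declining.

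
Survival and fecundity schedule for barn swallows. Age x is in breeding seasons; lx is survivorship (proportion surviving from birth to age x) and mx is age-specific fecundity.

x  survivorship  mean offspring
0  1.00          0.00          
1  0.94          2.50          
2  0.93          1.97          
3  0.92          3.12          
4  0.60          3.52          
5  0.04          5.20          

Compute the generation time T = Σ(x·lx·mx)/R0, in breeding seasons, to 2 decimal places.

2.57

lx·mx: 0, 2.35, 1.8321, 2.8704, 2.112, 0.208 → R0 = 9.3725
x·lx·mx: 0, 2.35, 3.6642, 8.6112, 8.448, 1.04 → Σ = 24.1134
T = 24.1134 / 9.3725 = 2.572782… → 2.57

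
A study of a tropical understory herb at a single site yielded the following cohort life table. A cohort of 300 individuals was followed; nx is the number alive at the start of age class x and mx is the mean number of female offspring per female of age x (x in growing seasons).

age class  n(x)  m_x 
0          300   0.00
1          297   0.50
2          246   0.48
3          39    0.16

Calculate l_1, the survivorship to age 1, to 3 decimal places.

0.990

l_1 = n_1/n_0 = 297/300 = 0.99 → 0.990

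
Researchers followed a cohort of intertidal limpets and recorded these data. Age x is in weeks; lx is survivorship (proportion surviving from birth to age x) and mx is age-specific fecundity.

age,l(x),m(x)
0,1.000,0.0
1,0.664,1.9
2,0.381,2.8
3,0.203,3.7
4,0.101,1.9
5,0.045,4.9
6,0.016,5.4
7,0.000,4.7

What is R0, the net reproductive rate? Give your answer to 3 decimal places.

lx·mx by age: 0, 1.2616, 1.0668, 0.7511, 0.1919, 0.2205, 0.0864, 0
R0 = Σ lx·mx = 3.5783 → 3.578

3.578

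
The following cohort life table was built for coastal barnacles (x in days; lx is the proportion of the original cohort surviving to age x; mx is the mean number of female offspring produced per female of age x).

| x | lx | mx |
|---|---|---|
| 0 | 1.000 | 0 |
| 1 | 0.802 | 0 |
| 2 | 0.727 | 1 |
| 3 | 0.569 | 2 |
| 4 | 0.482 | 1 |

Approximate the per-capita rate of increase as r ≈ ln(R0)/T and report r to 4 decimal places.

R0 = Σ lx·mx = 0 + 0 + 0.727 + 1.138 + 0.482 = 2.347
Σ x·lx·mx = 6.796; T = 6.796/2.347 = 2.89561…
r ≈ ln(R0)/T = ln(2.347)/2.89561… = 0.294631… → 0.2946

0.2946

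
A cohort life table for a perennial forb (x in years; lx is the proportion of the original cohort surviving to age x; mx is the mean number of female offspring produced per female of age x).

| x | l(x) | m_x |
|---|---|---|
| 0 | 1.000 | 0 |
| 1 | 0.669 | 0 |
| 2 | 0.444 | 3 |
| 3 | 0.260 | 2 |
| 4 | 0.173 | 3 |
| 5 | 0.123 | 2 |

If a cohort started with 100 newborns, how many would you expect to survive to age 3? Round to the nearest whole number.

Expected survivors = N0 · l_3 = 100 × 0.260 = 26 → 26

26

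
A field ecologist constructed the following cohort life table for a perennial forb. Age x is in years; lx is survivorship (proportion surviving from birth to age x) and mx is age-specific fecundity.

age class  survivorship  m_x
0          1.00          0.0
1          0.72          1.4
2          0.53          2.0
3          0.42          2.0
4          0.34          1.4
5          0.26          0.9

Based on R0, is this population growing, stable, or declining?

R0 = Σ lx·mx = 0 + 1.008 + 1.06 + 0.84 + 0.476 + 0.234 = 3.618
R0 > 1, so the population is growing.

growing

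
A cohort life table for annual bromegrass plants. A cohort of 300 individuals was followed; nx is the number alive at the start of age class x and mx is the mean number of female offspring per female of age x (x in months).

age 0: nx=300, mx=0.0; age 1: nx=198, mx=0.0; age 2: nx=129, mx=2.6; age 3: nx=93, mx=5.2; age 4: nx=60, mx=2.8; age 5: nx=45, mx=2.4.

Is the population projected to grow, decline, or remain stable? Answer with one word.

growing

lx = nx/n0 = nx/300: 1, 0.66, 0.43, 0.31, 0.2, 0.15
R0 = Σ lx·mx = 0 + 0 + 1.118 + 1.612 + 0.56 + 0.36 = 3.65
R0 > 1, so the population is growing.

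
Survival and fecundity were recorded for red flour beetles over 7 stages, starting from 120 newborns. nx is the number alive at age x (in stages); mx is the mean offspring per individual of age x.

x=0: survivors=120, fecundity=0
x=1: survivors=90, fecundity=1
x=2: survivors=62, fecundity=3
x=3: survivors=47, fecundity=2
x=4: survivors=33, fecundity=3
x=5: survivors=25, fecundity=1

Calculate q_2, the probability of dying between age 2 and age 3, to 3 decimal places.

0.242

lx = nx/n0 = nx/120: 1, 0.75, 0.51667…, 0.39167…, 0.275, 0.20833…
q_2 = (l_2 − l_3) / l_2 = (0.516667… − 0.391667…) / 0.516667…
     = 0.125… / 0.516667… = 0.241935… → 0.242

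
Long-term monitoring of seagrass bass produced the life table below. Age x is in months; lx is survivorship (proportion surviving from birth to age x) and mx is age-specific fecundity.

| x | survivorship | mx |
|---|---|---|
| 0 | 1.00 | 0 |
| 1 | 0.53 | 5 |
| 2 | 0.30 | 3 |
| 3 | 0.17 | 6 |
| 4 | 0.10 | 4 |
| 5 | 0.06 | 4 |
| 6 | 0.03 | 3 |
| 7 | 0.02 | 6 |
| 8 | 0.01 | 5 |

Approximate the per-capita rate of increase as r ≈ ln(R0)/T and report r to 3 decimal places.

R0 = Σ lx·mx = 0 + 2.65 + 0.9 + 1.02 + 0.4 + 0.24 + 0.09 + 0.12 + 0.05 = 5.47
Σ x·lx·mx = 12.09; T = 12.09/5.47 = 2.21024…
r ≈ ln(R0)/T = ln(5.47)/2.21024… = 0.76882… → 0.769

0.769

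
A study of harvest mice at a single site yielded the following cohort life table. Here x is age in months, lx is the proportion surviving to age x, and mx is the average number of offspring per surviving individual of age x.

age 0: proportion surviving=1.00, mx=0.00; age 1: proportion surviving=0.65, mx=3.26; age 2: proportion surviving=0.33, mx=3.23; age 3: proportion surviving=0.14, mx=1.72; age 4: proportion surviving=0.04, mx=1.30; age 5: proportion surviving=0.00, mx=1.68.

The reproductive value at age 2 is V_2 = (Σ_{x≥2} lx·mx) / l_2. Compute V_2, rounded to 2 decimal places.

4.12

lx·mx for x ≥ 2: 1.0659, 0.2408, 0.052, 0 → sum = 1.3587
V_2 = 1.3587 / l_2 = 1.3587 / 0.33 = 4.117273… → 4.12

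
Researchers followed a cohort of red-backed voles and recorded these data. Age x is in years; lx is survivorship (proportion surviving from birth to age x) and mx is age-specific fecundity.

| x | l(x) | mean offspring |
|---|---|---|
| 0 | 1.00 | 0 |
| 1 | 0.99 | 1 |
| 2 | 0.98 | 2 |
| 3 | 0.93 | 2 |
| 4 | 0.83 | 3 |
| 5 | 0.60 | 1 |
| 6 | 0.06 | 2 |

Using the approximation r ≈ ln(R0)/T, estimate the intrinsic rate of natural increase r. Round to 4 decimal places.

R0 = Σ lx·mx = 0 + 0.99 + 1.96 + 1.86 + 2.49 + 0.6 + 0.12 = 8.02
Σ x·lx·mx = 24.17; T = 24.17/8.02 = 3.01372…
r ≈ ln(R0)/T = ln(8.02)/3.01372… = 0.690821… → 0.6908

0.6908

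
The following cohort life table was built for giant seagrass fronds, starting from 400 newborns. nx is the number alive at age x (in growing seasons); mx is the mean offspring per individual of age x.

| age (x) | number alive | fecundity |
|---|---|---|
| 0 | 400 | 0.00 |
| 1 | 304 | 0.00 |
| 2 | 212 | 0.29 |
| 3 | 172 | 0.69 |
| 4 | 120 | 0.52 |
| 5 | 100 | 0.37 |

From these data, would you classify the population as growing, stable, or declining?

lx = nx/n0 = nx/400: 1, 0.76, 0.53, 0.43, 0.3, 0.25
R0 = Σ lx·mx = 0 + 0 + 0.1537 + 0.2967 + 0.156 + 0.0925 = 0.6989
R0 < 1, so the population is declining.

declining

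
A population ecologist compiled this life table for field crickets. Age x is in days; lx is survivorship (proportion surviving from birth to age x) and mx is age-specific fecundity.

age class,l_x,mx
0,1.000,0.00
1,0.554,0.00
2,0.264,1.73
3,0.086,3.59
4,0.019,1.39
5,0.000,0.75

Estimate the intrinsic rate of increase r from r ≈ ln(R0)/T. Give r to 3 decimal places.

R0 = Σ lx·mx = 0 + 0 + 0.45672 + 0.30874 + 0.02641 + 0 = 0.79187
Σ x·lx·mx = 1.9453; T = 1.9453/0.79187 = 2.45659…
r ≈ ln(R0)/T = ln(0.79187)/2.45659… = -0.09499… → -0.095

-0.095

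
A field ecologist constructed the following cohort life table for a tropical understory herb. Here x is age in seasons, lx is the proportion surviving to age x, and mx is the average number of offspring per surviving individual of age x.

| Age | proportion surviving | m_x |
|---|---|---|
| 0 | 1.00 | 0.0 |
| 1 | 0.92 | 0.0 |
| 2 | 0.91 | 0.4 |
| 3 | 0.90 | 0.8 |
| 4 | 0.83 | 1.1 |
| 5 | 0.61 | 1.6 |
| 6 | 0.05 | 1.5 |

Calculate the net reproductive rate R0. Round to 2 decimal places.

3.05

lx·mx by age: 0, 0, 0.364, 0.72, 0.913, 0.976, 0.075
R0 = Σ lx·mx = 3.048 → 3.05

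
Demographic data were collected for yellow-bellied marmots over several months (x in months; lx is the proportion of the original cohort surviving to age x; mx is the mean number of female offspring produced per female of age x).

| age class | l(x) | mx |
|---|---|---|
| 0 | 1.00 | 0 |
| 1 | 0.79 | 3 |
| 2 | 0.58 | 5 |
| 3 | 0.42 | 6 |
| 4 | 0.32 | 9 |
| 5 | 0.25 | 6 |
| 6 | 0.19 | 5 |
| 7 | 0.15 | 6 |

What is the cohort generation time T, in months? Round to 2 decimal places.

lx·mx: 0, 2.37, 2.9, 2.52, 2.88, 1.5, 0.95, 0.9 → R0 = 14.02
x·lx·mx: 0, 2.37, 5.8, 7.56, 11.52, 7.5, 5.7, 6.3 → Σ = 46.75
T = 46.75 / 14.02 = 3.334522… → 3.33

3.33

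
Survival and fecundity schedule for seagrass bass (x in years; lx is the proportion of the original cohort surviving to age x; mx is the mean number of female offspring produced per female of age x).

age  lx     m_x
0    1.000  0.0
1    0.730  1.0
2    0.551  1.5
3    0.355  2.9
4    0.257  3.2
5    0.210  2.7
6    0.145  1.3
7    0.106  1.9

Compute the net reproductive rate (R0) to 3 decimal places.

4.365

lx·mx by age: 0, 0.73, 0.8265, 1.0295, 0.8224, 0.567, 0.1885, 0.2014
R0 = Σ lx·mx = 4.3653 → 4.365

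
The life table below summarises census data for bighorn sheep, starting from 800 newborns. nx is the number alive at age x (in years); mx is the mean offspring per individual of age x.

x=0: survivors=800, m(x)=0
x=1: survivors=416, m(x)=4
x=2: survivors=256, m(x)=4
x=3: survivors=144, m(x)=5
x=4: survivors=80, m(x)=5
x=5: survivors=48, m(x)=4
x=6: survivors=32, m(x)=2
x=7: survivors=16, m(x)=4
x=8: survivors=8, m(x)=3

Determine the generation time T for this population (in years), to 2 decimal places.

2.28

lx = nx/n0 = nx/800: 1, 0.52, 0.32, 0.18, 0.1, 0.06, 0.04, 0.02, 0.01
lx·mx: 0, 2.08, 1.28, 0.9, 0.5, 0.24, 0.08, 0.08, 0.03 → R0 = 5.19
x·lx·mx: 0, 2.08, 2.56, 2.7, 2, 1.2, 0.48, 0.56, 0.24 → Σ = 11.82
T = 11.82 / 5.19 = 2.277457… → 2.28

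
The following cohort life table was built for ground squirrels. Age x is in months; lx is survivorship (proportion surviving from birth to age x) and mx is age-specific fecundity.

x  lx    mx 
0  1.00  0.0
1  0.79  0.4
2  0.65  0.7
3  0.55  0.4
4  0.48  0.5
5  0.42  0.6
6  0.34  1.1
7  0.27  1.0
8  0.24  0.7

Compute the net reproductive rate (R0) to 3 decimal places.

lx·mx by age: 0, 0.316, 0.455, 0.22, 0.24, 0.252, 0.374, 0.27, 0.168
R0 = Σ lx·mx = 2.295 → 2.295

2.295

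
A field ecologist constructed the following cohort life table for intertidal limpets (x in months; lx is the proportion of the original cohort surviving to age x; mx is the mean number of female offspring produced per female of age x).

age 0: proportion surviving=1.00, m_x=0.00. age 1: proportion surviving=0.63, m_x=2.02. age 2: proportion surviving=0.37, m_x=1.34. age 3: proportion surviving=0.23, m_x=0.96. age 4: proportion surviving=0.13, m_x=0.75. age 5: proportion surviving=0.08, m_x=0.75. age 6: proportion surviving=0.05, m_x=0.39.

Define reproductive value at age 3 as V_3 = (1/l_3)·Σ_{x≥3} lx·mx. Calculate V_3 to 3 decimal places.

1.730

lx·mx for x ≥ 3: 0.2208, 0.0975, 0.06, 0.0195 → sum = 0.3978
V_3 = 0.3978 / l_3 = 0.3978 / 0.23 = 1.729565… → 1.730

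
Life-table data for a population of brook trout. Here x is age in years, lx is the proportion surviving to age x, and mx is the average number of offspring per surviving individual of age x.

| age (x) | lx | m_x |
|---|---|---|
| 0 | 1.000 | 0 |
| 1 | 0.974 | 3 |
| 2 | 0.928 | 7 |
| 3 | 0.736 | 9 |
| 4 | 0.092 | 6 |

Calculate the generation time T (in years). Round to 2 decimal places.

2.29

lx·mx: 0, 2.922, 6.496, 6.624, 0.552 → R0 = 16.594
x·lx·mx: 0, 2.922, 12.992, 19.872, 2.208 → Σ = 37.994
T = 37.994 / 16.594 = 2.289623… → 2.29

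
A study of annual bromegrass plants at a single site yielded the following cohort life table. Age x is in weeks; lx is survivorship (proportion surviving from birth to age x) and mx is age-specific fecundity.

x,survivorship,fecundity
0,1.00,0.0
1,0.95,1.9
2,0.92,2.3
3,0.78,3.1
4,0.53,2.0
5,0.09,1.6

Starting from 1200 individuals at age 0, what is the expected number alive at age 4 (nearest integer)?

Expected survivors = N0 · l_4 = 1200 × 0.53 = 636 → 636

636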